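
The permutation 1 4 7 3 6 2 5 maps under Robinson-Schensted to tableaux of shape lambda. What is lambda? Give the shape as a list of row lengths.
[3, 2, 2]

Row-insert each entry into an empty tableau.

After inserting 1: P = [[1]].
After inserting 4: P = [[1, 4]].
After inserting 7: P = [[1, 4, 7]].
After inserting 3: P = [[1, 3, 7], [4]].
After inserting 6: P = [[1, 3, 6], [4, 7]].
After inserting 2: P = [[1, 2, 6], [3, 7], [4]].
After inserting 5: P = [[1, 2, 5], [3, 6], [4, 7]].

The final insertion tableau P = [[1, 2, 5], [3, 6], [4, 7]] has shape [3, 2, 2].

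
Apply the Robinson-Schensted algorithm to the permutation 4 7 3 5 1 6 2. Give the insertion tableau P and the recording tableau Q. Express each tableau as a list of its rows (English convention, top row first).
Insert each entry of the permutation into P by Schensted row insertion, recording in Q the position of each new cell.

Insert 4: appended to row 1. P = [[4]], Q = [[1]].
Insert 7: appended to row 1. P = [[4, 7]], Q = [[1, 2]].
Insert 3: 3 bumps 4 from row 1; 4 starts row 2. P = [[3, 7], [4]], Q = [[1, 2], [3]].
Insert 5: 5 bumps 7 from row 1; 7 appends to row 2. P = [[3, 5], [4, 7]], Q = [[1, 2], [3, 4]].
Insert 1: 1 bumps 3 from row 1; 3 bumps 4 from row 2; 4 starts row 3. P = [[1, 5], [3, 7], [4]], Q = [[1, 2], [3, 4], [5]].
Insert 6: appended to row 1. P = [[1, 5, 6], [3, 7], [4]], Q = [[1, 2, 6], [3, 4], [5]].
Insert 2: 2 bumps 5 from row 1; 5 bumps 7 from row 2; 7 appends to row 3. P = [[1, 2, 6], [3, 5], [4, 7]], Q = [[1, 2, 6], [3, 4], [5, 7]].

So P = [[1, 2, 6], [3, 5], [4, 7]], Q = [[1, 2, 6], [3, 4], [5, 7]].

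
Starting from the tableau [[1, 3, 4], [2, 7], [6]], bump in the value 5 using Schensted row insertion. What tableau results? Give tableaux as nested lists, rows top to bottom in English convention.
5 is larger than every entry of row 1, so it is appended to row 1. The new tableau is [[1, 3, 4, 5], [2, 7], [6]].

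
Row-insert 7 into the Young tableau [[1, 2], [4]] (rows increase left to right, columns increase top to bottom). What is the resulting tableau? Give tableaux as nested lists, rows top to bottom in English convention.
[[1, 2, 7], [4]]

7 is larger than every entry of row 1, so it is appended to row 1. The new tableau is [[1, 2, 7], [4]].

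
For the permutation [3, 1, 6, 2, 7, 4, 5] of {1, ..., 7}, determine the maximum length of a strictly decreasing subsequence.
2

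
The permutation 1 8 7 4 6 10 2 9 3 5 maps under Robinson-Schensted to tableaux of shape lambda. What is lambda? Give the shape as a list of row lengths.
[4, 3, 2, 1]

Row-insert each entry into an empty tableau.

After inserting 1: P = [[1]].
After inserting 8: P = [[1, 8]].
After inserting 7: P = [[1, 7], [8]].
After inserting 4: P = [[1, 4], [7], [8]].
After inserting 6: P = [[1, 4, 6], [7], [8]].
After inserting 10: P = [[1, 4, 6, 10], [7], [8]].
After inserting 2: P = [[1, 2, 6, 10], [4], [7], [8]].
After inserting 9: P = [[1, 2, 6, 9], [4, 10], [7], [8]].
After inserting 3: P = [[1, 2, 3, 9], [4, 6], [7, 10], [8]].
After inserting 5: P = [[1, 2, 3, 5], [4, 6, 9], [7, 10], [8]].

The final insertion tableau P = [[1, 2, 3, 5], [4, 6, 9], [7, 10], [8]] has shape [4, 3, 2, 1].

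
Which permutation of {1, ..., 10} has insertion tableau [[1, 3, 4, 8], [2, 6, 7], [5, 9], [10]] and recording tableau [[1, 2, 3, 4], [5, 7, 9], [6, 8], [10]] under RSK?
5 6 7 10 2 1 9 3 8 4

Reverse the RSK construction: for i from n down to 1, find the cell of Q containing i, remove the entry at that cell from P, and reverse-bump it up through P; the value ejected from row 1 is w(i).

Step i=10: Q has 10 at row 4, column 1; remove 10 from row 4 of P and reverse-bump: 10 enters row 3 and ejects 9; 9 enters row 2 and ejects 7; 7 enters row 1 and ejects 4. So w(10) = 4. P is now [[1, 3, 7, 8], [2, 6, 9], [5, 10]].
Step i=9: Q has 9 at row 2, column 3; remove 9 from row 2 of P and reverse-bump: 9 enters row 1 and ejects 8. So w(9) = 8. P is now [[1, 3, 7, 9], [2, 6], [5, 10]].
Step i=8: Q has 8 at row 3, column 2; remove 10 from row 3 of P and reverse-bump: 10 enters row 2 and ejects 6; 6 enters row 1 and ejects 3. So w(8) = 3. P is now [[1, 6, 7, 9], [2, 10], [5]].
Step i=7: Q has 7 at row 2, column 2; remove 10 from row 2 of P and reverse-bump: 10 enters row 1 and ejects 9. So w(7) = 9. P is now [[1, 6, 7, 10], [2], [5]].
Step i=6: Q has 6 at row 3, column 1; remove 5 from row 3 of P and reverse-bump: 5 enters row 2 and ejects 2; 2 enters row 1 and ejects 1. So w(6) = 1. P is now [[2, 6, 7, 10], [5]].
Step i=5: Q has 5 at row 2, column 1; remove 5 from row 2 of P and reverse-bump: 5 enters row 1 and ejects 2. So w(5) = 2. P is now [[5, 6, 7, 10]].
Step i=4: Q has 4 at row 1, column 4; remove that cell from P, ejecting 10. So w(4) = 10. P is now [[5, 6, 7]].
Step i=3: Q has 3 at row 1, column 3; remove that cell from P, ejecting 7. So w(3) = 7. P is now [[5, 6]].
Step i=2: Q has 2 at row 1, column 2; remove that cell from P, ejecting 6. So w(2) = 6. P is now [[5]].
Step i=1: Q has 1 at row 1, column 1; remove that cell from P, ejecting 5. So w(1) = 5. P is now [].

So w = 5 6 7 10 2 1 9 3 8 4.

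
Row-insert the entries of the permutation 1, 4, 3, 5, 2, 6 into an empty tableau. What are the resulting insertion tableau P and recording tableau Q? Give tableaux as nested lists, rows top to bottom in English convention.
Insert each entry of the permutation into P by Schensted row insertion, recording in Q the position of each new cell.

Insert 1: appended to row 1. P = [[1]].
Insert 4: appended to row 1. P = [[1, 4]].
Insert 3: 3 bumps 4 from row 1; 4 starts row 2. P = [[1, 3], [4]].
Insert 5: appended to row 1. P = [[1, 3, 5], [4]].
Insert 2: 2 bumps 3 from row 1; 3 bumps 4 from row 2; 4 starts row 3. P = [[1, 2, 5], [3], [4]].
Insert 6: appended to row 1. P = [[1, 2, 5, 6], [3], [4]].

So P = [[1, 2, 5, 6], [3], [4]], Q = [[1, 2, 4, 6], [3], [5]].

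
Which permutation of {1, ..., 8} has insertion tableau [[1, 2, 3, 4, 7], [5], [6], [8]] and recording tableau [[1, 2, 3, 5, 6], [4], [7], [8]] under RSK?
1 2 8 3 6 7 5 4

Reverse the RSK construction: for i from n down to 1, find the cell of Q containing i, remove the entry at that cell from P, and reverse-bump it up through P; the value ejected from row 1 is w(i).

Step i=8: Q has 8 at row 4, column 1; remove 8 from row 4 of P and reverse-bump: 8 enters row 3 and ejects 6; 6 enters row 2 and ejects 5; 5 enters row 1 and ejects 4. So w(8) = 4. P is now [[1, 2, 3, 5, 7], [6], [8]].
Step i=7: Q has 7 at row 3, column 1; remove 8 from row 3 of P and reverse-bump: 8 enters row 2 and ejects 6; 6 enters row 1 and ejects 5. So w(7) = 5. P is now [[1, 2, 3, 6, 7], [8]].
Step i=6: Q has 6 at row 1, column 5; remove that cell from P, ejecting 7. So w(6) = 7. P is now [[1, 2, 3, 6], [8]].
Step i=5: Q has 5 at row 1, column 4; remove that cell from P, ejecting 6. So w(5) = 6. P is now [[1, 2, 3], [8]].
Step i=4: Q has 4 at row 2, column 1; remove 8 from row 2 of P and reverse-bump: 8 enters row 1 and ejects 3. So w(4) = 3. P is now [[1, 2, 8]].
Step i=3: Q has 3 at row 1, column 3; remove that cell from P, ejecting 8. So w(3) = 8. P is now [[1, 2]].
Step i=2: Q has 2 at row 1, column 2; remove that cell from P, ejecting 2. So w(2) = 2. P is now [[1]].
Step i=1: Q has 1 at row 1, column 1; remove that cell from P, ejecting 1. So w(1) = 1. P is now [].

So w = 1 2 8 3 6 7 5 4.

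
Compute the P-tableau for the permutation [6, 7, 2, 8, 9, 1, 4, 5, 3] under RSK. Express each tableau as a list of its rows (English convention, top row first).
After inserting 6: P = [[6]].
After inserting 7: P = [[6, 7]].
After inserting 2: P = [[2, 7], [6]].
After inserting 8: P = [[2, 7, 8], [6]].
After inserting 9: P = [[2, 7, 8, 9], [6]].
After inserting 1: P = [[1, 7, 8, 9], [2], [6]].
After inserting 4: P = [[1, 4, 8, 9], [2, 7], [6]].
After inserting 5: P = [[1, 4, 5, 9], [2, 7, 8], [6]].
After inserting 3: P = [[1, 3, 5, 9], [2, 4, 8], [6, 7]].

So P = [[1, 3, 5, 9], [2, 4, 8], [6, 7]].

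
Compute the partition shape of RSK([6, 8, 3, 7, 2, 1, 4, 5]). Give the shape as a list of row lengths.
[3, 2, 2, 1]

Row-insert each entry into an empty tableau.

After inserting 6: P = [[6]].
After inserting 8: P = [[6, 8]].
After inserting 3: P = [[3, 8], [6]].
After inserting 7: P = [[3, 7], [6, 8]].
After inserting 2: P = [[2, 7], [3, 8], [6]].
After inserting 1: P = [[1, 7], [2, 8], [3], [6]].
After inserting 4: P = [[1, 4], [2, 7], [3, 8], [6]].
After inserting 5: P = [[1, 4, 5], [2, 7], [3, 8], [6]].

The final insertion tableau P = [[1, 4, 5], [2, 7], [3, 8], [6]] has shape [3, 2, 2, 1].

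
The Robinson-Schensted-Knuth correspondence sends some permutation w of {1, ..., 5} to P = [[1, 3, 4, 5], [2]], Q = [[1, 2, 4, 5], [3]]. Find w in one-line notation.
2 3 1 4 5

Reverse the RSK construction: for i from n down to 1, find the cell of Q containing i, remove the entry at that cell from P, and reverse-bump it up through P; the value ejected from row 1 is w(i).

Step i=5: Q has 5 at row 1, column 4; remove that cell from P, ejecting 5. So w(5) = 5. P is now [[1, 3, 4], [2]].
Step i=4: Q has 4 at row 1, column 3; remove that cell from P, ejecting 4. So w(4) = 4. P is now [[1, 3], [2]].
Step i=3: Q has 3 at row 2, column 1; remove 2 from row 2 of P and reverse-bump: 2 enters row 1 and ejects 1. So w(3) = 1. P is now [[2, 3]].
Step i=2: Q has 2 at row 1, column 2; remove that cell from P, ejecting 3. So w(2) = 3. P is now [[2]].
Step i=1: Q has 1 at row 1, column 1; remove that cell from P, ejecting 2. So w(1) = 2. P is now [].

So w = 2 3 1 4 5.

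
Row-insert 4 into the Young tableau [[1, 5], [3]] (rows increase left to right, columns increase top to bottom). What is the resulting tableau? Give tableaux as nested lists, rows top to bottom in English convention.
In row 1, 4 replaces 5 (the leftmost entry greater than 4); 5 is bumped to row 2. 5 is appended to row 2. The new tableau is [[1, 4], [3, 5]].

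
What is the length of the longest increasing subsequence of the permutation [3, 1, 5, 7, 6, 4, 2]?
3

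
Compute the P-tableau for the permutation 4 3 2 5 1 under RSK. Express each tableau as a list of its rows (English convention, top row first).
P = [[1, 5], [2], [3], [4]]

Insert 4: appended to row 1. P = [[4]].
Insert 3: 3 bumps 4 from row 1; 4 starts row 2. P = [[3], [4]].
Insert 2: 2 bumps 3 from row 1; 3 bumps 4 from row 2; 4 starts row 3. P = [[2], [3], [4]].
Insert 5: appended to row 1. P = [[2, 5], [3], [4]].
Insert 1: 1 bumps 2 from row 1; 2 bumps 3 from row 2; 3 bumps 4 from row 3; 4 starts row 4. P = [[1, 5], [2], [3], [4]].

So P = [[1, 5], [2], [3], [4]].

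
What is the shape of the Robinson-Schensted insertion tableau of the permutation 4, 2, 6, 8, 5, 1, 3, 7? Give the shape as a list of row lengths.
[3, 3, 2]

Row-insert each entry into an empty tableau.

After inserting 4: P = [[4]].
After inserting 2: P = [[2], [4]].
After inserting 6: P = [[2, 6], [4]].
After inserting 8: P = [[2, 6, 8], [4]].
After inserting 5: P = [[2, 5, 8], [4, 6]].
After inserting 1: P = [[1, 5, 8], [2, 6], [4]].
After inserting 3: P = [[1, 3, 8], [2, 5], [4, 6]].
After inserting 7: P = [[1, 3, 7], [2, 5, 8], [4, 6]].

The final insertion tableau P = [[1, 3, 7], [2, 5, 8], [4, 6]] has shape [3, 3, 2].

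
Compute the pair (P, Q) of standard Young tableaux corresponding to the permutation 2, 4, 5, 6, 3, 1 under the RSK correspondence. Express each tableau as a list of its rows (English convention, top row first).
Insert each entry of the permutation into P by Schensted row insertion, recording in Q the position of each new cell.

Insert 2: appended to row 1. P = [[2]].
Insert 4: appended to row 1. P = [[2, 4]].
Insert 5: appended to row 1. P = [[2, 4, 5]].
Insert 6: appended to row 1. P = [[2, 4, 5, 6]].
Insert 3: 3 bumps 4 from row 1; 4 starts row 2. P = [[2, 3, 5, 6], [4]].
Insert 1: 1 bumps 2 from row 1; 2 bumps 4 from row 2; 4 starts row 3. P = [[1, 3, 5, 6], [2], [4]].

So P = [[1, 3, 5, 6], [2], [4]], Q = [[1, 2, 3, 4], [5], [6]].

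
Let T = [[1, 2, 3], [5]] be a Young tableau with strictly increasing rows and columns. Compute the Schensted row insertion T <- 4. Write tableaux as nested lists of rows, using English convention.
[[1, 2, 3, 4], [5]]

4 is larger than every entry of row 1, so it is appended to row 1. The new tableau is [[1, 2, 3, 4], [5]].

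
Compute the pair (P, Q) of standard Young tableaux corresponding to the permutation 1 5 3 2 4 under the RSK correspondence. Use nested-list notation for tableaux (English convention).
P = [[1, 2, 4], [3], [5]], Q = [[1, 2, 5], [3], [4]]

Insert each entry of the permutation into P by Schensted row insertion, recording in Q the position of each new cell.

After inserting 1: P = [[1]].
After inserting 5: P = [[1, 5]].
After inserting 3: P = [[1, 3], [5]].
After inserting 2: P = [[1, 2], [3], [5]].
After inserting 4: P = [[1, 2, 4], [3], [5]].

So P = [[1, 2, 4], [3], [5]], Q = [[1, 2, 5], [3], [4]].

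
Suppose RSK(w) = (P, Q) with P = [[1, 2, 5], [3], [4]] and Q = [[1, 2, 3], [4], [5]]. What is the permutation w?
1 4 5 3 2

Reverse the RSK construction: for i from n down to 1, find the cell of Q containing i, remove the entry at that cell from P, and reverse-bump it up through P; the value ejected from row 1 is w(i).

Step i=5: Q has 5 at row 3, column 1; remove 4 from row 3 of P and reverse-bump: 4 enters row 2 and ejects 3; 3 enters row 1 and ejects 2. So w(5) = 2. P is now [[1, 3, 5], [4]].
Step i=4: Q has 4 at row 2, column 1; remove 4 from row 2 of P and reverse-bump: 4 enters row 1 and ejects 3. So w(4) = 3. P is now [[1, 4, 5]].
Step i=3: Q has 3 at row 1, column 3; remove that cell from P, ejecting 5. So w(3) = 5. P is now [[1, 4]].
Step i=2: Q has 2 at row 1, column 2; remove that cell from P, ejecting 4. So w(2) = 4. P is now [[1]].
Step i=1: Q has 1 at row 1, column 1; remove that cell from P, ejecting 1. So w(1) = 1. P is now [].

So w = 1 4 5 3 2.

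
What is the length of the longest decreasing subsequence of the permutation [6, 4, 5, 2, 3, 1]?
4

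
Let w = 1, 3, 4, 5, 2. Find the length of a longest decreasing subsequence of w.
2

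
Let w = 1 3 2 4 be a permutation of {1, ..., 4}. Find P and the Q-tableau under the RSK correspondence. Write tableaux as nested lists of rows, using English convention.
Insert each entry of the permutation into P by Schensted row insertion, recording in Q the position of each new cell.

Insert 1: appended to row 1. P = [[1]], Q = [[1]].
Insert 3: appended to row 1. P = [[1, 3]], Q = [[1, 2]].
Insert 2: 2 bumps 3 from row 1; 3 starts row 2. P = [[1, 2], [3]], Q = [[1, 2], [3]].
Insert 4: appended to row 1. P = [[1, 2, 4], [3]], Q = [[1, 2, 4], [3]].

So P = [[1, 2, 4], [3]], Q = [[1, 2, 4], [3]].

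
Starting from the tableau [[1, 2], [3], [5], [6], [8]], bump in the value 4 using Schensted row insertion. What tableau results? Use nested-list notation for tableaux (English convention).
4 is larger than every entry of row 1, so it is appended to row 1. The new tableau is [[1, 2, 4], [3], [5], [6], [8]].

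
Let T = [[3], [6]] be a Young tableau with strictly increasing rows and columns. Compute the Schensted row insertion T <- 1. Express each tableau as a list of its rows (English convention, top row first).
[[1], [3], [6]]

In row 1, 1 replaces 3 (the leftmost entry greater than 1); 3 is bumped to row 2. In row 2, 3 replaces 6 (the leftmost entry greater than 3); 6 is bumped to row 3. 6 starts a new row 3. The new tableau is [[1], [3], [6]].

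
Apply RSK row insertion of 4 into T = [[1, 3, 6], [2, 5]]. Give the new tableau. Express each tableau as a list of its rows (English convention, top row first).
In row 1, 4 replaces 6 (the leftmost entry greater than 4); 6 is bumped to row 2. 6 is appended to row 2. The new tableau is [[1, 3, 4], [2, 5, 6]].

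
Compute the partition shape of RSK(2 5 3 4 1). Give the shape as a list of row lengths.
[3, 1, 1]

Row-insert each entry into an empty tableau.

After inserting 2: P = [[2]].
After inserting 5: P = [[2, 5]].
After inserting 3: P = [[2, 3], [5]].
After inserting 4: P = [[2, 3, 4], [5]].
After inserting 1: P = [[1, 3, 4], [2], [5]].

The final insertion tableau P = [[1, 3, 4], [2], [5]] has shape [3, 1, 1].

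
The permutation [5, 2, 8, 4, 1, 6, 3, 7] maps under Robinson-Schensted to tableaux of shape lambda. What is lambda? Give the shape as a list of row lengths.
Row-insert each entry into an empty tableau.

After inserting 5: P = [[5]].
After inserting 2: P = [[2], [5]].
After inserting 8: P = [[2, 8], [5]].
After inserting 4: P = [[2, 4], [5, 8]].
After inserting 1: P = [[1, 4], [2, 8], [5]].
After inserting 6: P = [[1, 4, 6], [2, 8], [5]].
After inserting 3: P = [[1, 3, 6], [2, 4], [5, 8]].
After inserting 7: P = [[1, 3, 6, 7], [2, 4], [5, 8]].

The final insertion tableau P = [[1, 3, 6, 7], [2, 4], [5, 8]] has shape [4, 2, 2].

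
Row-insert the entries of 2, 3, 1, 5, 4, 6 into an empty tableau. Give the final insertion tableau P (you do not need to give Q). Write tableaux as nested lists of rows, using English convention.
Insert 2: appended to row 1. P = [[2]].
Insert 3: appended to row 1. P = [[2, 3]].
Insert 1: 1 bumps 2 from row 1; 2 starts row 2. P = [[1, 3], [2]].
Insert 5: appended to row 1. P = [[1, 3, 5], [2]].
Insert 4: 4 bumps 5 from row 1; 5 appends to row 2. P = [[1, 3, 4], [2, 5]].
Insert 6: appended to row 1. P = [[1, 3, 4, 6], [2, 5]].

So P = [[1, 3, 4, 6], [2, 5]].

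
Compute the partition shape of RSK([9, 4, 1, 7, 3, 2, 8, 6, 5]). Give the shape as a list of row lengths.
RSK row insertion gives P = [[1, 2, 5], [3, 6, 8], [4, 7], [9]], which has shape [3, 3, 2, 1].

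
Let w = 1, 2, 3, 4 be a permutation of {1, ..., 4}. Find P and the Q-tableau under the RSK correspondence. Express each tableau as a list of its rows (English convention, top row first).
Insert each entry of the permutation into P by Schensted row insertion, recording in Q the position of each new cell.

Insert 1: appended to row 1. P = [[1]], Q = [[1]].
Insert 2: appended to row 1. P = [[1, 2]], Q = [[1, 2]].
Insert 3: appended to row 1. P = [[1, 2, 3]], Q = [[1, 2, 3]].
Insert 4: appended to row 1. P = [[1, 2, 3, 4]], Q = [[1, 2, 3, 4]].

So P = [[1, 2, 3, 4]], Q = [[1, 2, 3, 4]].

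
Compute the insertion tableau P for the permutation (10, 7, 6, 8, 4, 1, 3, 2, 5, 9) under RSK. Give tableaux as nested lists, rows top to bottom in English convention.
Insert 10: appended to row 1. P = [[10]].
Insert 7: 7 bumps 10 from row 1; 10 starts row 2. P = [[7], [10]].
Insert 6: 6 bumps 7 from row 1; 7 bumps 10 from row 2; 10 starts row 3. P = [[6], [7], [10]].
Insert 8: appended to row 1. P = [[6, 8], [7], [10]].
Insert 4: 4 bumps 6 from row 1; 6 bumps 7 from row 2; 7 bumps 10 from row 3; 10 starts row 4. P = [[4, 8], [6], [7], [10]].
Insert 1: 1 bumps 4 from row 1; 4 bumps 6 from row 2; 6 bumps 7 from row 3; 7 bumps 10 from row 4; 10 starts row 5. P = [[1, 8], [4], [6], [7], [10]].
Insert 3: 3 bumps 8 from row 1; 8 appends to row 2. P = [[1, 3], [4, 8], [6], [7], [10]].
Insert 2: 2 bumps 3 from row 1; 3 bumps 4 from row 2; 4 bumps 6 from row 3; 6 bumps 7 from row 4; 7 bumps 10 from row 5; 10 starts row 6. P = [[1, 2], [3, 8], [4], [6], [7], [10]].
Insert 5: appended to row 1. P = [[1, 2, 5], [3, 8], [4], [6], [7], [10]].
Insert 9: appended to row 1. P = [[1, 2, 5, 9], [3, 8], [4], [6], [7], [10]].

So P = [[1, 2, 5, 9], [3, 8], [4], [6], [7], [10]].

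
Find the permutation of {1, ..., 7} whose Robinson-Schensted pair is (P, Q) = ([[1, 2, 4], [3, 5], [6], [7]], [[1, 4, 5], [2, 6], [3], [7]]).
7 3 1 2 6 5 4

Reverse the RSK construction: for i from n down to 1, find the cell of Q containing i, remove the entry at that cell from P, and reverse-bump it up through P; the value ejected from row 1 is w(i).

Step i=7: Q has 7 at row 4, column 1; remove 7 from row 4 of P and reverse-bump: 7 enters row 3 and ejects 6; 6 enters row 2 and ejects 5; 5 enters row 1 and ejects 4. So w(7) = 4. P is now [[1, 2, 5], [3, 6], [7]].
Step i=6: Q has 6 at row 2, column 2; remove 6 from row 2 of P and reverse-bump: 6 enters row 1 and ejects 5. So w(6) = 5. P is now [[1, 2, 6], [3], [7]].
Step i=5: Q has 5 at row 1, column 3; remove that cell from P, ejecting 6. So w(5) = 6. P is now [[1, 2], [3], [7]].
Step i=4: Q has 4 at row 1, column 2; remove that cell from P, ejecting 2. So w(4) = 2. P is now [[1], [3], [7]].
Step i=3: Q has 3 at row 3, column 1; remove 7 from row 3 of P and reverse-bump: 7 enters row 2 and ejects 3; 3 enters row 1 and ejects 1. So w(3) = 1. P is now [[3], [7]].
Step i=2: Q has 2 at row 2, column 1; remove 7 from row 2 of P and reverse-bump: 7 enters row 1 and ejects 3. So w(2) = 3. P is now [[7]].
Step i=1: Q has 1 at row 1, column 1; remove that cell from P, ejecting 7. So w(1) = 7. P is now [].

So w = 7 3 1 2 6 5 4.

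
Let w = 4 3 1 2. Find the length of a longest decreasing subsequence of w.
3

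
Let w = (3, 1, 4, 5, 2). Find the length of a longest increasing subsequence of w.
3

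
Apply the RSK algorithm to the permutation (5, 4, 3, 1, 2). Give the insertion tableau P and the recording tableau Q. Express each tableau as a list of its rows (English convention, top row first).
P = [[1, 2], [3], [4], [5]], Q = [[1, 5], [2], [3], [4]]

Insert each entry of the permutation into P by Schensted row insertion, recording in Q the position of each new cell.

Insert 5: appended to row 1. P = [[5]], Q = [[1]].
Insert 4: 4 bumps 5 from row 1; 5 starts row 2. P = [[4], [5]], Q = [[1], [2]].
Insert 3: 3 bumps 4 from row 1; 4 bumps 5 from row 2; 5 starts row 3. P = [[3], [4], [5]], Q = [[1], [2], [3]].
Insert 1: 1 bumps 3 from row 1; 3 bumps 4 from row 2; 4 bumps 5 from row 3; 5 starts row 4. P = [[1], [3], [4], [5]], Q = [[1], [2], [3], [4]].
Insert 2: appended to row 1. P = [[1, 2], [3], [4], [5]], Q = [[1, 5], [2], [3], [4]].

So P = [[1, 2], [3], [4], [5]], Q = [[1, 5], [2], [3], [4]].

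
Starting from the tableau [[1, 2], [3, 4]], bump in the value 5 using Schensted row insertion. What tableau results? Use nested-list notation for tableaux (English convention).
5 is larger than every entry of row 1, so it is appended to row 1. The new tableau is [[1, 2, 5], [3, 4]].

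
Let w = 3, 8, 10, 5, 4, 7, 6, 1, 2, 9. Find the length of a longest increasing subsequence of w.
4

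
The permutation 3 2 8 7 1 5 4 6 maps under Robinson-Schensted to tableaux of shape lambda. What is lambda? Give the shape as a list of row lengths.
Row-insert each entry into an empty tableau.

After inserting 3: P = [[3]].
After inserting 2: P = [[2], [3]].
After inserting 8: P = [[2, 8], [3]].
After inserting 7: P = [[2, 7], [3, 8]].
After inserting 1: P = [[1, 7], [2, 8], [3]].
After inserting 5: P = [[1, 5], [2, 7], [3, 8]].
After inserting 4: P = [[1, 4], [2, 5], [3, 7], [8]].
After inserting 6: P = [[1, 4, 6], [2, 5], [3, 7], [8]].

The final insertion tableau P = [[1, 4, 6], [2, 5], [3, 7], [8]] has shape [3, 2, 2, 1].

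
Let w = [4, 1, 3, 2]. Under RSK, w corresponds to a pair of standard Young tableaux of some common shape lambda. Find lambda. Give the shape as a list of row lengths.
[2, 1, 1]

Row-insert each entry into an empty tableau.

After inserting 4: P = [[4]].
After inserting 1: P = [[1], [4]].
After inserting 3: P = [[1, 3], [4]].
After inserting 2: P = [[1, 2], [3], [4]].

The final insertion tableau P = [[1, 2], [3], [4]] has shape [2, 1, 1].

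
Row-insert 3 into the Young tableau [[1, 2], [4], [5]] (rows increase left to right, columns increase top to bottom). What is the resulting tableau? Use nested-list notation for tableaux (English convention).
3 is larger than every entry of row 1, so it is appended to row 1. The new tableau is [[1, 2, 3], [4], [5]].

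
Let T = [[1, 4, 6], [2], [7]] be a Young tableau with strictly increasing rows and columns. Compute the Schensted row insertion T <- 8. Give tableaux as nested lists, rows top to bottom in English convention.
8 is larger than every entry of row 1, so it is appended to row 1. The new tableau is [[1, 4, 6, 8], [2], [7]].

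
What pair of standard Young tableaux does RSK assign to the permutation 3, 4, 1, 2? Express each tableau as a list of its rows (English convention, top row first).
Insert each entry of the permutation into P by Schensted row insertion, recording in Q the position of each new cell.

Insert 3: appended to row 1. P = [[3]], Q = [[1]].
Insert 4: appended to row 1. P = [[3, 4]], Q = [[1, 2]].
Insert 1: 1 bumps 3 from row 1; 3 starts row 2. P = [[1, 4], [3]], Q = [[1, 2], [3]].
Insert 2: 2 bumps 4 from row 1; 4 appends to row 2. P = [[1, 2], [3, 4]], Q = [[1, 2], [3, 4]].

So P = [[1, 2], [3, 4]], Q = [[1, 2], [3, 4]].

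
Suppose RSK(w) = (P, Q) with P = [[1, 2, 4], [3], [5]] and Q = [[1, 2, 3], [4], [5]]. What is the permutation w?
Reverse the RSK construction: for i from n down to 1, find the cell of Q containing i, remove the entry at that cell from P, and reverse-bump it up through P; the value ejected from row 1 is w(i).

Step i=5: Q has 5 at row 3, column 1; remove 5 from row 3 of P and reverse-bump: 5 enters row 2 and ejects 3; 3 enters row 1 and ejects 2. So w(5) = 2. P is now [[1, 3, 4], [5]].
Step i=4: Q has 4 at row 2, column 1; remove 5 from row 2 of P and reverse-bump: 5 enters row 1 and ejects 4. So w(4) = 4. P is now [[1, 3, 5]].
Step i=3: Q has 3 at row 1, column 3; remove that cell from P, ejecting 5. So w(3) = 5. P is now [[1, 3]].
Step i=2: Q has 2 at row 1, column 2; remove that cell from P, ejecting 3. So w(2) = 3. P is now [[1]].
Step i=1: Q has 1 at row 1, column 1; remove that cell from P, ejecting 1. So w(1) = 1. P is now [].

So w = 1 3 5 4 2.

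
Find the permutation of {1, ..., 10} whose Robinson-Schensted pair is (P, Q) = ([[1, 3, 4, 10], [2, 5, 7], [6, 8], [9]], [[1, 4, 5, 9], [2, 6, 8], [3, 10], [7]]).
9 2 1 6 8 5 3 7 10 4

Reverse the RSK construction: for i from n down to 1, find the cell of Q containing i, remove the entry at that cell from P, and reverse-bump it up through P; the value ejected from row 1 is w(i).

Step i=10: Q has 10 at row 3, column 2; remove 8 from row 3 of P and reverse-bump: 8 enters row 2 and ejects 7; 7 enters row 1 and ejects 4. So w(10) = 4. P is now [[1, 3, 7, 10], [2, 5, 8], [6], [9]].
Step i=9: Q has 9 at row 1, column 4; remove that cell from P, ejecting 10. So w(9) = 10. P is now [[1, 3, 7], [2, 5, 8], [6], [9]].
Step i=8: Q has 8 at row 2, column 3; remove 8 from row 2 of P and reverse-bump: 8 enters row 1 and ejects 7. So w(8) = 7. P is now [[1, 3, 8], [2, 5], [6], [9]].
Step i=7: Q has 7 at row 4, column 1; remove 9 from row 4 of P and reverse-bump: 9 enters row 3 and ejects 6; 6 enters row 2 and ejects 5; 5 enters row 1 and ejects 3. So w(7) = 3. P is now [[1, 5, 8], [2, 6], [9]].
Step i=6: Q has 6 at row 2, column 2; remove 6 from row 2 of P and reverse-bump: 6 enters row 1 and ejects 5. So w(6) = 5. P is now [[1, 6, 8], [2], [9]].
Step i=5: Q has 5 at row 1, column 3; remove that cell from P, ejecting 8. So w(5) = 8. P is now [[1, 6], [2], [9]].
Step i=4: Q has 4 at row 1, column 2; remove that cell from P, ejecting 6. So w(4) = 6. P is now [[1], [2], [9]].
Step i=3: Q has 3 at row 3, column 1; remove 9 from row 3 of P and reverse-bump: 9 enters row 2 and ejects 2; 2 enters row 1 and ejects 1. So w(3) = 1. P is now [[2], [9]].
Step i=2: Q has 2 at row 2, column 1; remove 9 from row 2 of P and reverse-bump: 9 enters row 1 and ejects 2. So w(2) = 2. P is now [[9]].
Step i=1: Q has 1 at row 1, column 1; remove that cell from P, ejecting 9. So w(1) = 9. P is now [].

So w = 9 2 1 6 8 5 3 7 10 4.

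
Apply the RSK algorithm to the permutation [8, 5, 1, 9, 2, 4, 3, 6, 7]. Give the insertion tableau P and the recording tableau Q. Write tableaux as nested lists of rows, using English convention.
Insert each entry of the permutation into P by Schensted row insertion, recording in Q the position of each new cell.

Insert 8: appended to row 1. P = [[8]], Q = [[1]].
Insert 5: 5 bumps 8 from row 1; 8 starts row 2. P = [[5], [8]], Q = [[1], [2]].
Insert 1: 1 bumps 5 from row 1; 5 bumps 8 from row 2; 8 starts row 3. P = [[1], [5], [8]], Q = [[1], [2], [3]].
Insert 9: appended to row 1. P = [[1, 9], [5], [8]], Q = [[1, 4], [2], [3]].
Insert 2: 2 bumps 9 from row 1; 9 appends to row 2. P = [[1, 2], [5, 9], [8]], Q = [[1, 4], [2, 5], [3]].
Insert 4: appended to row 1. P = [[1, 2, 4], [5, 9], [8]], Q = [[1, 4, 6], [2, 5], [3]].
Insert 3: 3 bumps 4 from row 1; 4 bumps 5 from row 2; 5 bumps 8 from row 3; 8 starts row 4. P = [[1, 2, 3], [4, 9], [5], [8]], Q = [[1, 4, 6], [2, 5], [3], [7]].
Insert 6: appended to row 1. P = [[1, 2, 3, 6], [4, 9], [5], [8]], Q = [[1, 4, 6, 8], [2, 5], [3], [7]].
Insert 7: appended to row 1. P = [[1, 2, 3, 6, 7], [4, 9], [5], [8]], Q = [[1, 4, 6, 8, 9], [2, 5], [3], [7]].

So P = [[1, 2, 3, 6, 7], [4, 9], [5], [8]], Q = [[1, 4, 6, 8, 9], [2, 5], [3], [7]].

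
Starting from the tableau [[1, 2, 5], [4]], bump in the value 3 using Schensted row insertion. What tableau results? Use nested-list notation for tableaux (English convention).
[[1, 2, 3], [4, 5]]

In row 1, 3 replaces 5 (the leftmost entry greater than 3); 5 is bumped to row 2. 5 is appended to row 2. The new tableau is [[1, 2, 3], [4, 5]].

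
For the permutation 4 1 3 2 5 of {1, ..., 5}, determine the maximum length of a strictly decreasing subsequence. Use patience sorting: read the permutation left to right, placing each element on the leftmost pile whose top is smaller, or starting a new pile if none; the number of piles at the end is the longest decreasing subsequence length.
3

4: new pile. tops = [4]
1: new pile. tops = [4, 1]
3: onto pile 2 (replacing 1). tops = [4, 3]
2: new pile. tops = [4, 3, 2]
5: onto pile 1 (replacing 4). tops = [5, 3, 2]

3 piles, so the longest decreasing subsequence has length 3.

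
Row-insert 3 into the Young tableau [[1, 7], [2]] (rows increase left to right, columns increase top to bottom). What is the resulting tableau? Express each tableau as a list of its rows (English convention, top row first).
In row 1, 3 replaces 7 (the leftmost entry greater than 3); 7 is bumped to row 2. 7 is appended to row 2. The new tableau is [[1, 3], [2, 7]].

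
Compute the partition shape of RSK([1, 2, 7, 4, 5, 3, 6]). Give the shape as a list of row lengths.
RSK row insertion gives P = [[1, 2, 3, 5, 6], [4], [7]], which has shape [5, 1, 1].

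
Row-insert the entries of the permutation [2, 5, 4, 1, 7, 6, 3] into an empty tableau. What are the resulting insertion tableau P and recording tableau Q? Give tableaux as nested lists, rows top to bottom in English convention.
Insert each entry of the permutation into P by Schensted row insertion, recording in Q the position of each new cell.

Insert 2: appended to row 1. P = [[2]].
Insert 5: appended to row 1. P = [[2, 5]].
Insert 4: 4 bumps 5 from row 1; 5 starts row 2. P = [[2, 4], [5]].
Insert 1: 1 bumps 2 from row 1; 2 bumps 5 from row 2; 5 starts row 3. P = [[1, 4], [2], [5]].
Insert 7: appended to row 1. P = [[1, 4, 7], [2], [5]].
Insert 6: 6 bumps 7 from row 1; 7 appends to row 2. P = [[1, 4, 6], [2, 7], [5]].
Insert 3: 3 bumps 4 from row 1; 4 bumps 7 from row 2; 7 appends to row 3. P = [[1, 3, 6], [2, 4], [5, 7]].

So P = [[1, 3, 6], [2, 4], [5, 7]], Q = [[1, 2, 5], [3, 6], [4, 7]].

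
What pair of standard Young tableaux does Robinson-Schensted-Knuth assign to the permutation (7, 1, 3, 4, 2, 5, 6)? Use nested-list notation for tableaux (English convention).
P = [[1, 2, 4, 5, 6], [3], [7]], Q = [[1, 3, 4, 6, 7], [2], [5]]

Insert each entry of the permutation into P by Schensted row insertion, recording in Q the position of each new cell.

Insert 7: appended to row 1. P = [[7]].
Insert 1: 1 bumps 7 from row 1; 7 starts row 2. P = [[1], [7]].
Insert 3: appended to row 1. P = [[1, 3], [7]].
Insert 4: appended to row 1. P = [[1, 3, 4], [7]].
Insert 2: 2 bumps 3 from row 1; 3 bumps 7 from row 2; 7 starts row 3. P = [[1, 2, 4], [3], [7]].
Insert 5: appended to row 1. P = [[1, 2, 4, 5], [3], [7]].
Insert 6: appended to row 1. P = [[1, 2, 4, 5, 6], [3], [7]].

So P = [[1, 2, 4, 5, 6], [3], [7]], Q = [[1, 3, 4, 6, 7], [2], [5]].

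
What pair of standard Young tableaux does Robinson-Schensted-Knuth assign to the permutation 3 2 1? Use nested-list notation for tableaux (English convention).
Insert each entry of the permutation into P by Schensted row insertion, recording in Q the position of each new cell.

After inserting 3: P = [[3]].
After inserting 2: P = [[2], [3]].
After inserting 1: P = [[1], [2], [3]].

So P = [[1], [2], [3]], Q = [[1], [2], [3]].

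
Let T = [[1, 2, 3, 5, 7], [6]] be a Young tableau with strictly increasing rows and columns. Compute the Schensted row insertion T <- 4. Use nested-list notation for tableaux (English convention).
[[1, 2, 3, 4, 7], [5], [6]]

In row 1, 4 replaces 5 (the leftmost entry greater than 4); 5 is bumped to row 2. In row 2, 5 replaces 6 (the leftmost entry greater than 5); 6 is bumped to row 3. 6 starts a new row 3. The new tableau is [[1, 2, 3, 4, 7], [5], [6]].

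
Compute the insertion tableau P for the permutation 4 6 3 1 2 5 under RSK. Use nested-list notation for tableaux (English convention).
P = [[1, 2, 5], [3, 6], [4]]

Insert 4: appended to row 1. P = [[4]].
Insert 6: appended to row 1. P = [[4, 6]].
Insert 3: 3 bumps 4 from row 1; 4 starts row 2. P = [[3, 6], [4]].
Insert 1: 1 bumps 3 from row 1; 3 bumps 4 from row 2; 4 starts row 3. P = [[1, 6], [3], [4]].
Insert 2: 2 bumps 6 from row 1; 6 appends to row 2. P = [[1, 2], [3, 6], [4]].
Insert 5: appended to row 1. P = [[1, 2, 5], [3, 6], [4]].

So P = [[1, 2, 5], [3, 6], [4]].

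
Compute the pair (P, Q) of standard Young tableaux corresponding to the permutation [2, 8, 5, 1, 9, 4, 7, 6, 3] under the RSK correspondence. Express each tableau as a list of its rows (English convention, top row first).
P = [[1, 3, 6], [2, 4, 7], [5, 9], [8]], Q = [[1, 2, 5], [3, 6, 7], [4, 8], [9]]

Insert each entry of the permutation into P by Schensted row insertion, recording in Q the position of each new cell.

Insert 2: appended to row 1. P = [[2]], Q = [[1]].
Insert 8: appended to row 1. P = [[2, 8]], Q = [[1, 2]].
Insert 5: 5 bumps 8 from row 1; 8 starts row 2. P = [[2, 5], [8]], Q = [[1, 2], [3]].
Insert 1: 1 bumps 2 from row 1; 2 bumps 8 from row 2; 8 starts row 3. P = [[1, 5], [2], [8]], Q = [[1, 2], [3], [4]].
Insert 9: appended to row 1. P = [[1, 5, 9], [2], [8]], Q = [[1, 2, 5], [3], [4]].
Insert 4: 4 bumps 5 from row 1; 5 appends to row 2. P = [[1, 4, 9], [2, 5], [8]], Q = [[1, 2, 5], [3, 6], [4]].
Insert 7: 7 bumps 9 from row 1; 9 appends to row 2. P = [[1, 4, 7], [2, 5, 9], [8]], Q = [[1, 2, 5], [3, 6, 7], [4]].
Insert 6: 6 bumps 7 from row 1; 7 bumps 9 from row 2; 9 appends to row 3. P = [[1, 4, 6], [2, 5, 7], [8, 9]], Q = [[1, 2, 5], [3, 6, 7], [4, 8]].
Insert 3: 3 bumps 4 from row 1; 4 bumps 5 from row 2; 5 bumps 8 from row 3; 8 starts row 4. P = [[1, 3, 6], [2, 4, 7], [5, 9], [8]], Q = [[1, 2, 5], [3, 6, 7], [4, 8], [9]].

So P = [[1, 3, 6], [2, 4, 7], [5, 9], [8]], Q = [[1, 2, 5], [3, 6, 7], [4, 8], [9]].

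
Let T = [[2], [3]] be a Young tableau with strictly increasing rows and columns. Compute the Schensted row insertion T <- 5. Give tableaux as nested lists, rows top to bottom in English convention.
5 is larger than every entry of row 1, so it is appended to row 1. The new tableau is [[2, 5], [3]].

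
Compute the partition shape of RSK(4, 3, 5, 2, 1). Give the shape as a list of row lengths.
Row-insert each entry into an empty tableau.

After inserting 4: P = [[4]].
After inserting 3: P = [[3], [4]].
After inserting 5: P = [[3, 5], [4]].
After inserting 2: P = [[2, 5], [3], [4]].
After inserting 1: P = [[1, 5], [2], [3], [4]].

The final insertion tableau P = [[1, 5], [2], [3], [4]] has shape [2, 1, 1, 1].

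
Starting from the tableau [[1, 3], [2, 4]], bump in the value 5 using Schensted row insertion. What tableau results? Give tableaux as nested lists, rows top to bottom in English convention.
[[1, 3, 5], [2, 4]]

5 is larger than every entry of row 1, so it is appended to row 1. The new tableau is [[1, 3, 5], [2, 4]].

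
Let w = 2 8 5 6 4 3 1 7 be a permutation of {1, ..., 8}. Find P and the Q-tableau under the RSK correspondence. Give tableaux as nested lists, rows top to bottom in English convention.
Insert each entry of the permutation into P by Schensted row insertion, recording in Q the position of each new cell.

Insert 2: appended to row 1. P = [[2]].
Insert 8: appended to row 1. P = [[2, 8]].
Insert 5: 5 bumps 8 from row 1; 8 starts row 2. P = [[2, 5], [8]].
Insert 6: appended to row 1. P = [[2, 5, 6], [8]].
Insert 4: 4 bumps 5 from row 1; 5 bumps 8 from row 2; 8 starts row 3. P = [[2, 4, 6], [5], [8]].
Insert 3: 3 bumps 4 from row 1; 4 bumps 5 from row 2; 5 bumps 8 from row 3; 8 starts row 4. P = [[2, 3, 6], [4], [5], [8]].
Insert 1: 1 bumps 2 from row 1; 2 bumps 4 from row 2; 4 bumps 5 from row 3; 5 bumps 8 from row 4; 8 starts row 5. P = [[1, 3, 6], [2], [4], [5], [8]].
Insert 7: appended to row 1. P = [[1, 3, 6, 7], [2], [4], [5], [8]].

So P = [[1, 3, 6, 7], [2], [4], [5], [8]], Q = [[1, 2, 4, 8], [3], [5], [6], [7]].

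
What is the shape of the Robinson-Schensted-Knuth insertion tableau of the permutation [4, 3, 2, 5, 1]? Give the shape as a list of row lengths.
Row-insert each entry into an empty tableau.

After inserting 4: P = [[4]].
After inserting 3: P = [[3], [4]].
After inserting 2: P = [[2], [3], [4]].
After inserting 5: P = [[2, 5], [3], [4]].
After inserting 1: P = [[1, 5], [2], [3], [4]].

The final insertion tableau P = [[1, 5], [2], [3], [4]] has shape [2, 1, 1, 1].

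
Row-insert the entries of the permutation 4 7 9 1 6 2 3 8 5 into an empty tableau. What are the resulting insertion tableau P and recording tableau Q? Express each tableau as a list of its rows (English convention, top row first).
P = [[1, 2, 3, 5], [4, 6, 8], [7, 9]], Q = [[1, 2, 3, 8], [4, 5, 7], [6, 9]]

Insert each entry of the permutation into P by Schensted row insertion, recording in Q the position of each new cell.

Insert 4: appended to row 1. P = [[4]].
Insert 7: appended to row 1. P = [[4, 7]].
Insert 9: appended to row 1. P = [[4, 7, 9]].
Insert 1: 1 bumps 4 from row 1; 4 starts row 2. P = [[1, 7, 9], [4]].
Insert 6: 6 bumps 7 from row 1; 7 appends to row 2. P = [[1, 6, 9], [4, 7]].
Insert 2: 2 bumps 6 from row 1; 6 bumps 7 from row 2; 7 starts row 3. P = [[1, 2, 9], [4, 6], [7]].
Insert 3: 3 bumps 9 from row 1; 9 appends to row 2. P = [[1, 2, 3], [4, 6, 9], [7]].
Insert 8: appended to row 1. P = [[1, 2, 3, 8], [4, 6, 9], [7]].
Insert 5: 5 bumps 8 from row 1; 8 bumps 9 from row 2; 9 appends to row 3. P = [[1, 2, 3, 5], [4, 6, 8], [7, 9]].

So P = [[1, 2, 3, 5], [4, 6, 8], [7, 9]], Q = [[1, 2, 3, 8], [4, 5, 7], [6, 9]].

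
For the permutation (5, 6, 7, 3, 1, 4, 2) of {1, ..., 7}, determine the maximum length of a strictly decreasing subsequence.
3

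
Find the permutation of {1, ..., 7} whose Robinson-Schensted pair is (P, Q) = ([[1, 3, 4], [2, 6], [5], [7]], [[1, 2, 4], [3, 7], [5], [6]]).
Reverse RSK: for i = n, n-1, ..., 1, locate i in Q, remove the corresponding corner cell from P, and reverse-bump its entry up through P; the value ejected from row 1 is w(i).

So w = 2 7 5 6 3 1 4.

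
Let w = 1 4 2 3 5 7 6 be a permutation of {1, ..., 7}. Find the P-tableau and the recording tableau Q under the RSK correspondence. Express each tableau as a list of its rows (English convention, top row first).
Insert each entry of the permutation into P by Schensted row insertion, recording in Q the position of each new cell.

Insert 1: appended to row 1. P = [[1]].
Insert 4: appended to row 1. P = [[1, 4]].
Insert 2: 2 bumps 4 from row 1; 4 starts row 2. P = [[1, 2], [4]].
Insert 3: appended to row 1. P = [[1, 2, 3], [4]].
Insert 5: appended to row 1. P = [[1, 2, 3, 5], [4]].
Insert 7: appended to row 1. P = [[1, 2, 3, 5, 7], [4]].
Insert 6: 6 bumps 7 from row 1; 7 appends to row 2. P = [[1, 2, 3, 5, 6], [4, 7]].

So P = [[1, 2, 3, 5, 6], [4, 7]], Q = [[1, 2, 4, 5, 6], [3, 7]].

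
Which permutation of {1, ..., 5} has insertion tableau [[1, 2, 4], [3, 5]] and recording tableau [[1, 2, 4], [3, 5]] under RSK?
1 3 2 5 4

Reverse the RSK construction: for i from n down to 1, find the cell of Q containing i, remove the entry at that cell from P, and reverse-bump it up through P; the value ejected from row 1 is w(i).

Step i=5: Q has 5 at row 2, column 2; remove 5 from row 2 of P and reverse-bump: 5 enters row 1 and ejects 4. So w(5) = 4. P is now [[1, 2, 5], [3]].
Step i=4: Q has 4 at row 1, column 3; remove that cell from P, ejecting 5. So w(4) = 5. P is now [[1, 2], [3]].
Step i=3: Q has 3 at row 2, column 1; remove 3 from row 2 of P and reverse-bump: 3 enters row 1 and ejects 2. So w(3) = 2. P is now [[1, 3]].
Step i=2: Q has 2 at row 1, column 2; remove that cell from P, ejecting 3. So w(2) = 3. P is now [[1]].
Step i=1: Q has 1 at row 1, column 1; remove that cell from P, ejecting 1. So w(1) = 1. P is now [].

So w = 1 3 2 5 4.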